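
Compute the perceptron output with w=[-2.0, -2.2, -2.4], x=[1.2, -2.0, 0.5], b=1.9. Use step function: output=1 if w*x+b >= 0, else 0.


z = w . x + b
= -2.0*1.2 + -2.2*-2.0 + -2.4*0.5 + 1.9
= -2.4 + 4.4 + -1.2 + 1.9
= 0.8 + 1.9
= 2.7
Since z = 2.7 >= 0, output = 1

1


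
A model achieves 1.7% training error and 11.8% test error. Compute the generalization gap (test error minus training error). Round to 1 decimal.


Generalization gap = test_error - train_error
= 11.8 - 1.7
= 10.1%
A large gap suggests overfitting.

10.1


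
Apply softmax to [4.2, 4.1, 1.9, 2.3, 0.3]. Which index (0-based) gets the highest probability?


Softmax is a monotonic transformation, so it preserves the argmax.
We need to find the index of the maximum logit.
Index 0: 4.2
Index 1: 4.1
Index 2: 1.9
Index 3: 2.3
Index 4: 0.3
Maximum logit = 4.2 at index 0

0


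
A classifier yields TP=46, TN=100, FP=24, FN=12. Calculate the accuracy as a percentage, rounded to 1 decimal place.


Accuracy = (TP + TN) / (TP + TN + FP + FN) * 100
= (46 + 100) / (46 + 100 + 24 + 12)
= 146 / 182
= 0.8022
= 80.2%

80.2


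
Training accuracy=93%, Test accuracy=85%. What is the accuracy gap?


Gap = train_accuracy - test_accuracy
= 93 - 85
= 8%
This moderate gap may indicate mild overfitting.

8


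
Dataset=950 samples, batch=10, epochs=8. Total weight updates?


Iterations per epoch = 950 / 10 = 95
Total updates = iterations_per_epoch * epochs
= 95 * 8
= 760

760


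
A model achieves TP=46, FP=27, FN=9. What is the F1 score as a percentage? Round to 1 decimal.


Precision = TP / (TP + FP) = 46 / 73 = 0.6301
Recall = TP / (TP + FN) = 46 / 55 = 0.8364
F1 = 2 * P * R / (P + R)
= 2 * 0.6301 * 0.8364 / (0.6301 + 0.8364)
= 1.054 / 1.4665
= 0.7188
As percentage: 71.9%

71.9


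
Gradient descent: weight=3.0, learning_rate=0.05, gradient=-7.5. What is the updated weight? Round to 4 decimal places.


w_new = w_old - lr * gradient
= 3.0 - 0.05 * -7.5
= 3.0 - (-0.375)
= 3.3750

3.3750


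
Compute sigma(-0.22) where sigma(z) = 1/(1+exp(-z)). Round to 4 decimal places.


sigmoid(z) = 1 / (1 + exp(-z))
exp(-(-0.22)) = exp(0.22) = 1.2461
1 + 1.2461 = 2.2461
1 / 2.2461 = 0.4452

0.4452


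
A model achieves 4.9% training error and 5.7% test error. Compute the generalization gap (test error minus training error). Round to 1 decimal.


Generalization gap = test_error - train_error
= 5.7 - 4.9
= 0.8%
A small gap suggests good generalization.

0.8


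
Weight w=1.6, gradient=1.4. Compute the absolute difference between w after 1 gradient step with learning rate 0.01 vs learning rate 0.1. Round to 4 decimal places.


With lr=0.01: w_new = 1.6 - 0.01 * 1.4 = 1.586
With lr=0.1: w_new = 1.6 - 0.1 * 1.4 = 1.46
Absolute difference = |1.586 - 1.46|
= 0.1260

0.1260


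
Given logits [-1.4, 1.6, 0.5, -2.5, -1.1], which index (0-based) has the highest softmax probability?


Softmax is a monotonic transformation, so it preserves the argmax.
We need to find the index of the maximum logit.
Index 0: -1.4
Index 1: 1.6
Index 2: 0.5
Index 3: -2.5
Index 4: -1.1
Maximum logit = 1.6 at index 1

1


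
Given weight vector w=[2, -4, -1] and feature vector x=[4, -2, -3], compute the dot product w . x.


Element-wise products:
2 * 4 = 8
-4 * -2 = 8
-1 * -3 = 3
Sum = 8 + 8 + 3
= 19

19


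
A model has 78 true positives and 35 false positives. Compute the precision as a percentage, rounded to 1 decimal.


Precision = TP / (TP + FP) * 100
= 78 / (78 + 35)
= 78 / 113
= 0.6903
= 69.0%

69.0


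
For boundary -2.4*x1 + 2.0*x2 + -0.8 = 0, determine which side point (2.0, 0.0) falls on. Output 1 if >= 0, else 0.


Compute -2.4 * 2.0 + 2.0 * 0.0 + -0.8
= -4.8 + 0.0 + -0.8
= -5.6
Since -5.6 < 0, the point is on the negative side.

0


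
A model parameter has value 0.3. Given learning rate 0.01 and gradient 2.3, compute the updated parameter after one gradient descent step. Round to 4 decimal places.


w_new = w_old - lr * gradient
= 0.3 - 0.01 * 2.3
= 0.3 - (0.023)
= 0.2770

0.2770


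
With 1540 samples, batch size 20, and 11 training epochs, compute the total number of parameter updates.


Iterations per epoch = 1540 / 20 = 77
Total updates = iterations_per_epoch * epochs
= 77 * 11
= 847

847


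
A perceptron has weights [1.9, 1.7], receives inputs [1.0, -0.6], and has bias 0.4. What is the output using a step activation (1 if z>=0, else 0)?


z = w . x + b
= 1.9*1.0 + 1.7*-0.6 + 0.4
= 1.9 + -1.02 + 0.4
= 0.88 + 0.4
= 1.28
Since z = 1.28 >= 0, output = 1

1


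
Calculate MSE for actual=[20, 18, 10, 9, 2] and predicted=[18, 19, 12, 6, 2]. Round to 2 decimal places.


Differences: [2, -1, -2, 3, 0]
Squared errors: [4, 1, 4, 9, 0]
Sum of squared errors = 18
MSE = 18 / 5 = 3.60

3.60


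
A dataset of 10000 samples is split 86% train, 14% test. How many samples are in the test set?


Train samples = 10000 * 86% = 8600
Test samples = 10000 - 8600
= 1400

1400


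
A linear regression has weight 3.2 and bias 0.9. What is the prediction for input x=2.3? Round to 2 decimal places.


y = 3.2 * 2.3 + (0.9)
= 7.36 + (0.9)
= 8.26

8.26


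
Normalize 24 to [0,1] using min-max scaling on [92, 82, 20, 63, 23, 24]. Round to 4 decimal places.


Min = 20, Max = 92
Range = 92 - 20 = 72
Scaled = (x - min) / (max - min)
= (24 - 20) / 72
= 4 / 72
= 0.0556

0.0556


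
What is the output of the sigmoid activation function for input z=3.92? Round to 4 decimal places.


sigmoid(z) = 1 / (1 + exp(-z))
exp(-(3.92)) = exp(-3.92) = 0.0198
1 + 0.0198 = 1.0198
1 / 1.0198 = 0.9805

0.9805


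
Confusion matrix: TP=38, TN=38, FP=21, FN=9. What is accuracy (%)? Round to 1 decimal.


Accuracy = (TP + TN) / (TP + TN + FP + FN) * 100
= (38 + 38) / (38 + 38 + 21 + 9)
= 76 / 106
= 0.717
= 71.7%

71.7


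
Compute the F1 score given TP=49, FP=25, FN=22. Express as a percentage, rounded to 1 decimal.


Precision = TP / (TP + FP) = 49 / 74 = 0.6622
Recall = TP / (TP + FN) = 49 / 71 = 0.6901
F1 = 2 * P * R / (P + R)
= 2 * 0.6622 * 0.6901 / (0.6622 + 0.6901)
= 0.914 / 1.3523
= 0.6759
As percentage: 67.6%

67.6


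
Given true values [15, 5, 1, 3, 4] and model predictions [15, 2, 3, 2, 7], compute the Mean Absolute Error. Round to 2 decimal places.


Absolute errors: [0, 3, 2, 1, 3]
Sum of absolute errors = 9
MAE = 9 / 5 = 1.80

1.80


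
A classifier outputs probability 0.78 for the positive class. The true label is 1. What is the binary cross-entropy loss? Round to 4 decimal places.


For y=1: Loss = -log(p)
= -log(0.78)
= -(-0.2485)
= 0.2485

0.2485


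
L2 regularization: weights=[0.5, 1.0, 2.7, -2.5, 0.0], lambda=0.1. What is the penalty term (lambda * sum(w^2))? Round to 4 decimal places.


Squaring each weight:
0.5^2 = 0.25
1.0^2 = 1.0
2.7^2 = 7.29
(-2.5)^2 = 6.25
0.0^2 = 0.0
Sum of squares = 14.79
Penalty = 0.1 * 14.79 = 1.4790

1.4790


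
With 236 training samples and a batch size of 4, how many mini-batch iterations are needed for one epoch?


Iterations per epoch = dataset_size / batch_size
= 236 / 4
= 59

59


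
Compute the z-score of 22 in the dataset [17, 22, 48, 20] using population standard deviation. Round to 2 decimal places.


Mean = (17 + 22 + 48 + 20) / 4 = 26.75
Variance = sum((x_i - mean)^2) / n = 153.6875
Std = sqrt(153.6875) = 12.3971
Z = (x - mean) / std
= (22 - 26.75) / 12.3971
= -4.75 / 12.3971
= -0.38

-0.38


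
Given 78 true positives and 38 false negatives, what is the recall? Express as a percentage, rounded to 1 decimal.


Recall = TP / (TP + FN) * 100
= 78 / (78 + 38)
= 78 / 116
= 0.6724
= 67.2%

67.2


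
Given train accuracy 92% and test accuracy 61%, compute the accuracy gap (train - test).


Gap = train_accuracy - test_accuracy
= 92 - 61
= 31%
This large gap strongly indicates overfitting.

31


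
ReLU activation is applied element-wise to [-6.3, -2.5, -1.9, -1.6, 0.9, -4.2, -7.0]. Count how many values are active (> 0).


ReLU(x) = max(0, x) for each element:
ReLU(-6.3) = 0
ReLU(-2.5) = 0
ReLU(-1.9) = 0
ReLU(-1.6) = 0
ReLU(0.9) = 0.9
ReLU(-4.2) = 0
ReLU(-7.0) = 0
Active neurons (>0): 1

1


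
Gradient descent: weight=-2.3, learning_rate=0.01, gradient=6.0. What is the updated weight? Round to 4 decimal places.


w_new = w_old - lr * gradient
= -2.3 - 0.01 * 6.0
= -2.3 - (0.06)
= -2.3600

-2.3600


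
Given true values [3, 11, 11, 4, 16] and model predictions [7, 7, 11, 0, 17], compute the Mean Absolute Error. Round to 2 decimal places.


Absolute errors: [4, 4, 0, 4, 1]
Sum of absolute errors = 13
MAE = 13 / 5 = 2.60

2.60


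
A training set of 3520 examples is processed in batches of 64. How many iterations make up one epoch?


Iterations per epoch = dataset_size / batch_size
= 3520 / 64
= 55

55


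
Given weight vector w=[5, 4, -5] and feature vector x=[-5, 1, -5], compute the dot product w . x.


Element-wise products:
5 * -5 = -25
4 * 1 = 4
-5 * -5 = 25
Sum = -25 + 4 + 25
= 4

4


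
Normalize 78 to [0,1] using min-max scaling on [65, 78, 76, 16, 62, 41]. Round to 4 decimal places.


Min = 16, Max = 78
Range = 78 - 16 = 62
Scaled = (x - min) / (max - min)
= (78 - 16) / 62
= 62 / 62
= 1.0000

1.0000


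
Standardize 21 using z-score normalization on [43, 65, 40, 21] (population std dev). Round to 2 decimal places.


Mean = (43 + 65 + 40 + 21) / 4 = 42.25
Variance = sum((x_i - mean)^2) / n = 243.6875
Std = sqrt(243.6875) = 15.6105
Z = (x - mean) / std
= (21 - 42.25) / 15.6105
= -21.25 / 15.6105
= -1.36

-1.36


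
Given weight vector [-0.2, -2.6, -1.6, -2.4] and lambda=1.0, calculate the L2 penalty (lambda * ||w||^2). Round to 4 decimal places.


Squaring each weight:
(-0.2)^2 = 0.04
(-2.6)^2 = 6.76
(-1.6)^2 = 2.56
(-2.4)^2 = 5.76
Sum of squares = 15.12
Penalty = 1.0 * 15.12 = 15.1200

15.1200


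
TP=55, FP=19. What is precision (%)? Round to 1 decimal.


Precision = TP / (TP + FP) * 100
= 55 / (55 + 19)
= 55 / 74
= 0.7432
= 74.3%

74.3


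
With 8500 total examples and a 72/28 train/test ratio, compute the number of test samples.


Train samples = 8500 * 72% = 6120
Test samples = 8500 - 6120
= 2380

2380


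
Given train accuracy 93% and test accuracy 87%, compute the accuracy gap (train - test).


Gap = train_accuracy - test_accuracy
= 93 - 87
= 6%
This moderate gap may indicate mild overfitting.

6


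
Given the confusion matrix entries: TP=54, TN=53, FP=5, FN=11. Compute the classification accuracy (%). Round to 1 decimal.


Accuracy = (TP + TN) / (TP + TN + FP + FN) * 100
= (54 + 53) / (54 + 53 + 5 + 11)
= 107 / 123
= 0.8699
= 87.0%

87.0


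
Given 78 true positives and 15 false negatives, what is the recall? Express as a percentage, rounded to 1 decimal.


Recall = TP / (TP + FN) * 100
= 78 / (78 + 15)
= 78 / 93
= 0.8387
= 83.9%

83.9


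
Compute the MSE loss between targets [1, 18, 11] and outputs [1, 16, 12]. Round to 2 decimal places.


Differences: [0, 2, -1]
Squared errors: [0, 4, 1]
Sum of squared errors = 5
MSE = 5 / 3 = 1.67

1.67


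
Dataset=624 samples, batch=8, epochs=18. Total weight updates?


Iterations per epoch = 624 / 8 = 78
Total updates = iterations_per_epoch * epochs
= 78 * 18
= 1404

1404


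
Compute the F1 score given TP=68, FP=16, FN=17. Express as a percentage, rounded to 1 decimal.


Precision = TP / (TP + FP) = 68 / 84 = 0.8095
Recall = TP / (TP + FN) = 68 / 85 = 0.8
F1 = 2 * P * R / (P + R)
= 2 * 0.8095 * 0.8 / (0.8095 + 0.8)
= 1.2952 / 1.6095
= 0.8047
As percentage: 80.5%

80.5


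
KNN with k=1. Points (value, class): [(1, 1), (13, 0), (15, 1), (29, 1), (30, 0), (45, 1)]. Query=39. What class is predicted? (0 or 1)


Distances from query 39:
Point 45 (class 1): distance = 6
K=1 nearest neighbors: classes = [1]
Votes for class 1: 1 / 1
Majority vote => class 1

1


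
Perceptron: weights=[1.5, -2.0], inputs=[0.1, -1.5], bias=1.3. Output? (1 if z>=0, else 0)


z = w . x + b
= 1.5*0.1 + -2.0*-1.5 + 1.3
= 0.15 + 3.0 + 1.3
= 3.15 + 1.3
= 4.45
Since z = 4.45 >= 0, output = 1

1


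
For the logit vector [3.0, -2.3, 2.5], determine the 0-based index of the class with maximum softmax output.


Softmax is a monotonic transformation, so it preserves the argmax.
We need to find the index of the maximum logit.
Index 0: 3.0
Index 1: -2.3
Index 2: 2.5
Maximum logit = 3.0 at index 0

0


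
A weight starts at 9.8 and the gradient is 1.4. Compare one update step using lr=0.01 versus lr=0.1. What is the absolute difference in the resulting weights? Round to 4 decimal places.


With lr=0.01: w_new = 9.8 - 0.01 * 1.4 = 9.786
With lr=0.1: w_new = 9.8 - 0.1 * 1.4 = 9.66
Absolute difference = |9.786 - 9.66|
= 0.1260

0.1260


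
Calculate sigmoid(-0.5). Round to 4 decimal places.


sigmoid(z) = 1 / (1 + exp(-z))
exp(-(-0.5)) = exp(0.5) = 1.6487
1 + 1.6487 = 2.6487
1 / 2.6487 = 0.3775

0.3775


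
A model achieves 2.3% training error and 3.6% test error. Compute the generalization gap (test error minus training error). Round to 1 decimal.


Generalization gap = test_error - train_error
= 3.6 - 2.3
= 1.3%
A small gap suggests good generalization.

1.3


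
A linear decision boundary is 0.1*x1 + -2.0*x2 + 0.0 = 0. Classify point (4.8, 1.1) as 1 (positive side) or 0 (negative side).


Compute 0.1 * 4.8 + -2.0 * 1.1 + 0.0
= 0.48 + -2.2 + 0.0
= -1.72
Since -1.72 < 0, the point is on the negative side.

0


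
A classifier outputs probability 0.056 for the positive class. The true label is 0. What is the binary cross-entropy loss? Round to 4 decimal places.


For y=0: Loss = -log(1-p)
= -log(1 - 0.056)
= -log(0.944)
= -(-0.0576)
= 0.0576

0.0576


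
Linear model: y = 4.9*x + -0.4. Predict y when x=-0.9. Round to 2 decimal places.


y = 4.9 * -0.9 + (-0.4)
= -4.41 + (-0.4)
= -4.81

-4.81


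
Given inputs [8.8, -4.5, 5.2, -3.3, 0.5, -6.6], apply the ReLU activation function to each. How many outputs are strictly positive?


ReLU(x) = max(0, x) for each element:
ReLU(8.8) = 8.8
ReLU(-4.5) = 0
ReLU(5.2) = 5.2
ReLU(-3.3) = 0
ReLU(0.5) = 0.5
ReLU(-6.6) = 0
Active neurons (>0): 3

3


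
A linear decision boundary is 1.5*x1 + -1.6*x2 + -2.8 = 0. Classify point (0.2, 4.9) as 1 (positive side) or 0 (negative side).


Compute 1.5 * 0.2 + -1.6 * 4.9 + -2.8
= 0.3 + -7.84 + -2.8
= -10.34
Since -10.34 < 0, the point is on the negative side.

0


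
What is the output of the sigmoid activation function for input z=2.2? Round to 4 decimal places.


sigmoid(z) = 1 / (1 + exp(-z))
exp(-(2.2)) = exp(-2.2) = 0.1108
1 + 0.1108 = 1.1108
1 / 1.1108 = 0.9002

0.9002


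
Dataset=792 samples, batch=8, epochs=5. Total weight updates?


Iterations per epoch = 792 / 8 = 99
Total updates = iterations_per_epoch * epochs
= 99 * 5
= 495

495


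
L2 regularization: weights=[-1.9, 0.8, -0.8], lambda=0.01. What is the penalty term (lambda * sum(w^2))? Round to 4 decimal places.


Squaring each weight:
(-1.9)^2 = 3.61
0.8^2 = 0.64
(-0.8)^2 = 0.64
Sum of squares = 4.89
Penalty = 0.01 * 4.89 = 0.0489

0.0489


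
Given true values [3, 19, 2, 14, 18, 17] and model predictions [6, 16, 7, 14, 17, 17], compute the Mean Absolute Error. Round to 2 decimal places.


Absolute errors: [3, 3, 5, 0, 1, 0]
Sum of absolute errors = 12
MAE = 12 / 6 = 2.00

2.00


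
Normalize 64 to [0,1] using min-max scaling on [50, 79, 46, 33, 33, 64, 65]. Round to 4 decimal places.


Min = 33, Max = 79
Range = 79 - 33 = 46
Scaled = (x - min) / (max - min)
= (64 - 33) / 46
= 31 / 46
= 0.6739

0.6739


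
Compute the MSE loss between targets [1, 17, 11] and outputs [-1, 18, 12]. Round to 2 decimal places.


Differences: [2, -1, -1]
Squared errors: [4, 1, 1]
Sum of squared errors = 6
MSE = 6 / 3 = 2.00

2.00


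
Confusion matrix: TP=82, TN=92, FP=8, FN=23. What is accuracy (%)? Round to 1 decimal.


Accuracy = (TP + TN) / (TP + TN + FP + FN) * 100
= (82 + 92) / (82 + 92 + 8 + 23)
= 174 / 205
= 0.8488
= 84.9%

84.9


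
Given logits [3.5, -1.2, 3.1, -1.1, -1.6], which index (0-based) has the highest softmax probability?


Softmax is a monotonic transformation, so it preserves the argmax.
We need to find the index of the maximum logit.
Index 0: 3.5
Index 1: -1.2
Index 2: 3.1
Index 3: -1.1
Index 4: -1.6
Maximum logit = 3.5 at index 0

0


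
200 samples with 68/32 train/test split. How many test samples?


Train samples = 200 * 68% = 136
Test samples = 200 - 136
= 64

64


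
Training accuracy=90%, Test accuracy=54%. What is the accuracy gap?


Gap = train_accuracy - test_accuracy
= 90 - 54
= 36%
This large gap strongly indicates overfitting.

36


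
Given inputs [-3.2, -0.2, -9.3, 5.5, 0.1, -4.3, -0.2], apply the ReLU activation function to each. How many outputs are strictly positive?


ReLU(x) = max(0, x) for each element:
ReLU(-3.2) = 0
ReLU(-0.2) = 0
ReLU(-9.3) = 0
ReLU(5.5) = 5.5
ReLU(0.1) = 0.1
ReLU(-4.3) = 0
ReLU(-0.2) = 0
Active neurons (>0): 2

2


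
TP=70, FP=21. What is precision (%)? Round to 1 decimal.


Precision = TP / (TP + FP) * 100
= 70 / (70 + 21)
= 70 / 91
= 0.7692
= 76.9%

76.9


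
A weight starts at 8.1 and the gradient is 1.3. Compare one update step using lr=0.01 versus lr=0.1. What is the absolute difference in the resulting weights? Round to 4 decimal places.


With lr=0.01: w_new = 8.1 - 0.01 * 1.3 = 8.087
With lr=0.1: w_new = 8.1 - 0.1 * 1.3 = 7.97
Absolute difference = |8.087 - 7.97|
= 0.1170

0.1170


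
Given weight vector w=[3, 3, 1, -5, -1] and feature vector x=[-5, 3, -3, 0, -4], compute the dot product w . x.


Element-wise products:
3 * -5 = -15
3 * 3 = 9
1 * -3 = -3
-5 * 0 = 0
-1 * -4 = 4
Sum = -15 + 9 + -3 + 0 + 4
= -5

-5


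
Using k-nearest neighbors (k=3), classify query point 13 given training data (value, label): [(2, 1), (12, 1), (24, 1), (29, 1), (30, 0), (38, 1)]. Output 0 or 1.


Distances from query 13:
Point 12 (class 1): distance = 1
Point 2 (class 1): distance = 11
Point 24 (class 1): distance = 11
K=3 nearest neighbors: classes = [1, 1, 1]
Votes for class 1: 3 / 3
Majority vote => class 1

1


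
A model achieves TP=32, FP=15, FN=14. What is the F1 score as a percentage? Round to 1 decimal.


Precision = TP / (TP + FP) = 32 / 47 = 0.6809
Recall = TP / (TP + FN) = 32 / 46 = 0.6957
F1 = 2 * P * R / (P + R)
= 2 * 0.6809 * 0.6957 / (0.6809 + 0.6957)
= 0.9473 / 1.3765
= 0.6882
As percentage: 68.8%

68.8


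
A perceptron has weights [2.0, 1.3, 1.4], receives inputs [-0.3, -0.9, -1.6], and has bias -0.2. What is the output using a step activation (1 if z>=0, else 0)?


z = w . x + b
= 2.0*-0.3 + 1.3*-0.9 + 1.4*-1.6 + -0.2
= -0.6 + -1.17 + -2.24 + -0.2
= -4.01 + -0.2
= -4.21
Since z = -4.21 < 0, output = 0

0


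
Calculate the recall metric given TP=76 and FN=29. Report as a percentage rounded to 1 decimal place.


Recall = TP / (TP + FN) * 100
= 76 / (76 + 29)
= 76 / 105
= 0.7238
= 72.4%

72.4


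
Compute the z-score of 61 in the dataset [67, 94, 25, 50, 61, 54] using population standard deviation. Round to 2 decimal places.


Mean = (67 + 94 + 25 + 50 + 61 + 54) / 6 = 58.5
Variance = sum((x_i - mean)^2) / n = 425.5833
Std = sqrt(425.5833) = 20.6297
Z = (x - mean) / std
= (61 - 58.5) / 20.6297
= 2.5 / 20.6297
= 0.12

0.12


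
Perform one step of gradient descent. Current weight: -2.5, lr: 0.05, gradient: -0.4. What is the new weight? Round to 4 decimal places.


w_new = w_old - lr * gradient
= -2.5 - 0.05 * -0.4
= -2.5 - (-0.02)
= -2.4800

-2.4800


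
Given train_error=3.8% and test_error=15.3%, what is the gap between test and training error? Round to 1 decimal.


Generalization gap = test_error - train_error
= 15.3 - 3.8
= 11.5%
A large gap suggests overfitting.

11.5


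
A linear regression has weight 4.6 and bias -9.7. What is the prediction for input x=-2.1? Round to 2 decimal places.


y = 4.6 * -2.1 + (-9.7)
= -9.66 + (-9.7)
= -19.36

-19.36


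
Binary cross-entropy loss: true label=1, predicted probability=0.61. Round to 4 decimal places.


For y=1: Loss = -log(p)
= -log(0.61)
= -(-0.4943)
= 0.4943

0.4943


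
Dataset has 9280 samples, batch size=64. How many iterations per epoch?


Iterations per epoch = dataset_size / batch_size
= 9280 / 64
= 145

145


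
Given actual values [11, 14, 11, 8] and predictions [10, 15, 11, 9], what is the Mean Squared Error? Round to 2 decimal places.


Differences: [1, -1, 0, -1]
Squared errors: [1, 1, 0, 1]
Sum of squared errors = 3
MSE = 3 / 4 = 0.75

0.75


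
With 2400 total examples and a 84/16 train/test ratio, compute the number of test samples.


Train samples = 2400 * 84% = 2016
Test samples = 2400 - 2016
= 384

384


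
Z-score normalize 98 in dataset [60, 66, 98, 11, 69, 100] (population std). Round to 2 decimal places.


Mean = (60 + 66 + 98 + 11 + 69 + 100) / 6 = 67.3333
Variance = sum((x_i - mean)^2) / n = 873.2222
Std = sqrt(873.2222) = 29.5503
Z = (x - mean) / std
= (98 - 67.3333) / 29.5503
= 30.6667 / 29.5503
= 1.04

1.04


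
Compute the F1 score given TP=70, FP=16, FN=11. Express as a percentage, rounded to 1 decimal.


Precision = TP / (TP + FP) = 70 / 86 = 0.814
Recall = TP / (TP + FN) = 70 / 81 = 0.8642
F1 = 2 * P * R / (P + R)
= 2 * 0.814 * 0.8642 / (0.814 + 0.8642)
= 1.4068 / 1.6782
= 0.8383
As percentage: 83.8%

83.8


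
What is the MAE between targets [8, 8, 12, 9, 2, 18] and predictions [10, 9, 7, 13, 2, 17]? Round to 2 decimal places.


Absolute errors: [2, 1, 5, 4, 0, 1]
Sum of absolute errors = 13
MAE = 13 / 6 = 2.17

2.17


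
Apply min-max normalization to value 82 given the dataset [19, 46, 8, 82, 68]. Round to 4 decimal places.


Min = 8, Max = 82
Range = 82 - 8 = 74
Scaled = (x - min) / (max - min)
= (82 - 8) / 74
= 74 / 74
= 1.0000

1.0000


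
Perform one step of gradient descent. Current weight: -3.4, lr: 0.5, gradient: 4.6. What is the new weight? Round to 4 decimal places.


w_new = w_old - lr * gradient
= -3.4 - 0.5 * 4.6
= -3.4 - (2.3)
= -5.7000

-5.7000


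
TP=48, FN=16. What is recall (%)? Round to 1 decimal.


Recall = TP / (TP + FN) * 100
= 48 / (48 + 16)
= 48 / 64
= 0.75
= 75.0%

75.0


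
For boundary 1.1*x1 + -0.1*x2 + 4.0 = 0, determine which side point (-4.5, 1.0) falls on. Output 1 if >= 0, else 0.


Compute 1.1 * -4.5 + -0.1 * 1.0 + 4.0
= -4.95 + -0.1 + 4.0
= -1.05
Since -1.05 < 0, the point is on the negative side.

0


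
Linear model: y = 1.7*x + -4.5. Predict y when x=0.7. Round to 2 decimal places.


y = 1.7 * 0.7 + (-4.5)
= 1.19 + (-4.5)
= -3.31

-3.31


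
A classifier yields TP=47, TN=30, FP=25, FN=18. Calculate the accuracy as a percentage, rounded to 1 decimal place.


Accuracy = (TP + TN) / (TP + TN + FP + FN) * 100
= (47 + 30) / (47 + 30 + 25 + 18)
= 77 / 120
= 0.6417
= 64.2%

64.2


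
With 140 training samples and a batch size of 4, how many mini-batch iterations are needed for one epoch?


Iterations per epoch = dataset_size / batch_size
= 140 / 4
= 35

35


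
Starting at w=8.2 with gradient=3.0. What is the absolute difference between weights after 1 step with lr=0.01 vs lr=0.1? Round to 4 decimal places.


With lr=0.01: w_new = 8.2 - 0.01 * 3.0 = 8.17
With lr=0.1: w_new = 8.2 - 0.1 * 3.0 = 7.9
Absolute difference = |8.17 - 7.9|
= 0.2700

0.2700


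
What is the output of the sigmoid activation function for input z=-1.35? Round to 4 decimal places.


sigmoid(z) = 1 / (1 + exp(-z))
exp(-(-1.35)) = exp(1.35) = 3.8574
1 + 3.8574 = 4.8574
1 / 4.8574 = 0.2059

0.2059


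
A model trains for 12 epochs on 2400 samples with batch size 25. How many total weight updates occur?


Iterations per epoch = 2400 / 25 = 96
Total updates = iterations_per_epoch * epochs
= 96 * 12
= 1152

1152


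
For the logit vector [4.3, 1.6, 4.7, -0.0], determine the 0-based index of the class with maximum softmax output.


Softmax is a monotonic transformation, so it preserves the argmax.
We need to find the index of the maximum logit.
Index 0: 4.3
Index 1: 1.6
Index 2: 4.7
Index 3: -0.0
Maximum logit = 4.7 at index 2

2


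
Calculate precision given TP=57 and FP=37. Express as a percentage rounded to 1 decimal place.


Precision = TP / (TP + FP) * 100
= 57 / (57 + 37)
= 57 / 94
= 0.6064
= 60.6%

60.6


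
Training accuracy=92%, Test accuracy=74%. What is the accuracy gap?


Gap = train_accuracy - test_accuracy
= 92 - 74
= 18%
This gap suggests the model is overfitting.

18


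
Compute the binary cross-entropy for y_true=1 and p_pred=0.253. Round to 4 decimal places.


For y=1: Loss = -log(p)
= -log(0.253)
= -(-1.3744)
= 1.3744

1.3744


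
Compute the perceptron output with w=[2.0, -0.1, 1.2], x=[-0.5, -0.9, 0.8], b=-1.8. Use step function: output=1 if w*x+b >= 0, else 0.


z = w . x + b
= 2.0*-0.5 + -0.1*-0.9 + 1.2*0.8 + -1.8
= -1.0 + 0.09 + 0.96 + -1.8
= 0.05 + -1.8
= -1.75
Since z = -1.75 < 0, output = 0

0


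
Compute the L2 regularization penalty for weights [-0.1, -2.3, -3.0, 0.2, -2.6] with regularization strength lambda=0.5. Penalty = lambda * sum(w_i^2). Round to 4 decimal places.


Squaring each weight:
(-0.1)^2 = 0.01
(-2.3)^2 = 5.29
(-3.0)^2 = 9.0
0.2^2 = 0.04
(-2.6)^2 = 6.76
Sum of squares = 21.1
Penalty = 0.5 * 21.1 = 10.5500

10.5500


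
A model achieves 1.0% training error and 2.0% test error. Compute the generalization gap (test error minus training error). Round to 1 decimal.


Generalization gap = test_error - train_error
= 2.0 - 1.0
= 1.0%
A small gap suggests good generalization.

1.0


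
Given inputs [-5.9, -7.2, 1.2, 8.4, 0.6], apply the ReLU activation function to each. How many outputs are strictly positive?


ReLU(x) = max(0, x) for each element:
ReLU(-5.9) = 0
ReLU(-7.2) = 0
ReLU(1.2) = 1.2
ReLU(8.4) = 8.4
ReLU(0.6) = 0.6
Active neurons (>0): 3

3


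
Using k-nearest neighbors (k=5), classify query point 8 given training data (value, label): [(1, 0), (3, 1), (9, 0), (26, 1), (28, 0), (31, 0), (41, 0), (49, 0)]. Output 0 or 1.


Distances from query 8:
Point 9 (class 0): distance = 1
Point 3 (class 1): distance = 5
Point 1 (class 0): distance = 7
Point 26 (class 1): distance = 18
Point 28 (class 0): distance = 20
K=5 nearest neighbors: classes = [0, 1, 0, 1, 0]
Votes for class 1: 2 / 5
Majority vote => class 0

0


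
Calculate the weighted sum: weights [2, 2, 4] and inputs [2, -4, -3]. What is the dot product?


Element-wise products:
2 * 2 = 4
2 * -4 = -8
4 * -3 = -12
Sum = 4 + -8 + -12
= -16

-16


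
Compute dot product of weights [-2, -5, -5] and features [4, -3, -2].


Element-wise products:
-2 * 4 = -8
-5 * -3 = 15
-5 * -2 = 10
Sum = -8 + 15 + 10
= 17

17


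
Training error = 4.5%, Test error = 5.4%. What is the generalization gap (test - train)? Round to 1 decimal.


Generalization gap = test_error - train_error
= 5.4 - 4.5
= 0.9%
A small gap suggests good generalization.

0.9


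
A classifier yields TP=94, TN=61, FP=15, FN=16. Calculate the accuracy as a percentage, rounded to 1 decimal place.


Accuracy = (TP + TN) / (TP + TN + FP + FN) * 100
= (94 + 61) / (94 + 61 + 15 + 16)
= 155 / 186
= 0.8333
= 83.3%

83.3


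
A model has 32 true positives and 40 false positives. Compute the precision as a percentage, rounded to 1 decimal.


Precision = TP / (TP + FP) * 100
= 32 / (32 + 40)
= 32 / 72
= 0.4444
= 44.4%

44.4


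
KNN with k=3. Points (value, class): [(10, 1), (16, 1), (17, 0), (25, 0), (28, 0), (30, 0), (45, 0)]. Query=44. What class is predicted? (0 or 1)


Distances from query 44:
Point 45 (class 0): distance = 1
Point 30 (class 0): distance = 14
Point 28 (class 0): distance = 16
K=3 nearest neighbors: classes = [0, 0, 0]
Votes for class 1: 0 / 3
Majority vote => class 0

0


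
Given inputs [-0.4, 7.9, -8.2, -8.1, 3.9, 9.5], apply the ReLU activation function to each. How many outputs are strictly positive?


ReLU(x) = max(0, x) for each element:
ReLU(-0.4) = 0
ReLU(7.9) = 7.9
ReLU(-8.2) = 0
ReLU(-8.1) = 0
ReLU(3.9) = 3.9
ReLU(9.5) = 9.5
Active neurons (>0): 3

3


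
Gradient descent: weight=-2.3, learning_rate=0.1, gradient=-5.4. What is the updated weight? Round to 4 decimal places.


w_new = w_old - lr * gradient
= -2.3 - 0.1 * -5.4
= -2.3 - (-0.54)
= -1.7600

-1.7600


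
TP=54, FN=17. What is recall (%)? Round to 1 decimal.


Recall = TP / (TP + FN) * 100
= 54 / (54 + 17)
= 54 / 71
= 0.7606
= 76.1%

76.1


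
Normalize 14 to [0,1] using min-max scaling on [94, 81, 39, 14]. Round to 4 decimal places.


Min = 14, Max = 94
Range = 94 - 14 = 80
Scaled = (x - min) / (max - min)
= (14 - 14) / 80
= 0 / 80
= 0.0000

0.0000


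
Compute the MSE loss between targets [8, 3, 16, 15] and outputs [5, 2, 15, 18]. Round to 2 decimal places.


Differences: [3, 1, 1, -3]
Squared errors: [9, 1, 1, 9]
Sum of squared errors = 20
MSE = 20 / 4 = 5.00

5.00


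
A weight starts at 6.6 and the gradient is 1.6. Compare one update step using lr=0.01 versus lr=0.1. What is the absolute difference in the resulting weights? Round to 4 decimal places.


With lr=0.01: w_new = 6.6 - 0.01 * 1.6 = 6.584
With lr=0.1: w_new = 6.6 - 0.1 * 1.6 = 6.44
Absolute difference = |6.584 - 6.44|
= 0.1440

0.1440


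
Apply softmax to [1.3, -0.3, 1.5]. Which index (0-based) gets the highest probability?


Softmax is a monotonic transformation, so it preserves the argmax.
We need to find the index of the maximum logit.
Index 0: 1.3
Index 1: -0.3
Index 2: 1.5
Maximum logit = 1.5 at index 2

2


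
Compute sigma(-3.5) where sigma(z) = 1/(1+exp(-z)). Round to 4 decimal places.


sigmoid(z) = 1 / (1 + exp(-z))
exp(-(-3.5)) = exp(3.5) = 33.1155
1 + 33.1155 = 34.1155
1 / 34.1155 = 0.0293

0.0293


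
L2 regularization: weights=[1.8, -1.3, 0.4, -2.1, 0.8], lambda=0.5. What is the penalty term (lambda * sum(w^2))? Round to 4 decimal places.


Squaring each weight:
1.8^2 = 3.24
(-1.3)^2 = 1.69
0.4^2 = 0.16
(-2.1)^2 = 4.41
0.8^2 = 0.64
Sum of squares = 10.14
Penalty = 0.5 * 10.14 = 5.0700

5.0700


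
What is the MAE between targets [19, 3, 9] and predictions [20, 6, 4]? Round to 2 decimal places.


Absolute errors: [1, 3, 5]
Sum of absolute errors = 9
MAE = 9 / 3 = 3.00

3.00


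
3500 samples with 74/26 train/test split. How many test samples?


Train samples = 3500 * 74% = 2590
Test samples = 3500 - 2590
= 910

910


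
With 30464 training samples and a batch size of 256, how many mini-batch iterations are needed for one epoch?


Iterations per epoch = dataset_size / batch_size
= 30464 / 256
= 119

119


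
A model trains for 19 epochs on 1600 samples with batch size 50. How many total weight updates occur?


Iterations per epoch = 1600 / 50 = 32
Total updates = iterations_per_epoch * epochs
= 32 * 19
= 608

608


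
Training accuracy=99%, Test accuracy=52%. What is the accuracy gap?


Gap = train_accuracy - test_accuracy
= 99 - 52
= 47%
This large gap strongly indicates overfitting.

47


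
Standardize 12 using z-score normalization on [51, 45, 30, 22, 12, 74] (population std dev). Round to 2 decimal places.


Mean = (51 + 45 + 30 + 22 + 12 + 74) / 6 = 39.0
Variance = sum((x_i - mean)^2) / n = 417.3333
Std = sqrt(417.3333) = 20.4287
Z = (x - mean) / std
= (12 - 39.0) / 20.4287
= -27.0 / 20.4287
= -1.32

-1.32


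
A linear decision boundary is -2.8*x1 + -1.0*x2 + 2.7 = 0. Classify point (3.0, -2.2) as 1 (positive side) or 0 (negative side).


Compute -2.8 * 3.0 + -1.0 * -2.2 + 2.7
= -8.4 + 2.2 + 2.7
= -3.5
Since -3.5 < 0, the point is on the negative side.

0


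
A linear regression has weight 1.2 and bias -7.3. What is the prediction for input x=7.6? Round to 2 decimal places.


y = 1.2 * 7.6 + (-7.3)
= 9.12 + (-7.3)
= 1.82

1.82


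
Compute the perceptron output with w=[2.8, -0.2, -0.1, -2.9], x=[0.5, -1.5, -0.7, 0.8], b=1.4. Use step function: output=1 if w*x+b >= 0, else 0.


z = w . x + b
= 2.8*0.5 + -0.2*-1.5 + -0.1*-0.7 + -2.9*0.8 + 1.4
= 1.4 + 0.3 + 0.07 + -2.32 + 1.4
= -0.55 + 1.4
= 0.85
Since z = 0.85 >= 0, output = 1

1


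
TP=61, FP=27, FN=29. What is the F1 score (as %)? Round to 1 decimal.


Precision = TP / (TP + FP) = 61 / 88 = 0.6932
Recall = TP / (TP + FN) = 61 / 90 = 0.6778
F1 = 2 * P * R / (P + R)
= 2 * 0.6932 * 0.6778 / (0.6932 + 0.6778)
= 0.9396 / 1.371
= 0.6854
As percentage: 68.5%

68.5


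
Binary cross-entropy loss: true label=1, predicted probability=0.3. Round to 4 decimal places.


For y=1: Loss = -log(p)
= -log(0.3)
= -(-1.204)
= 1.2040

1.2040


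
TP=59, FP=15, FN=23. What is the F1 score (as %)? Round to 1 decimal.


Precision = TP / (TP + FP) = 59 / 74 = 0.7973
Recall = TP / (TP + FN) = 59 / 82 = 0.7195
F1 = 2 * P * R / (P + R)
= 2 * 0.7973 * 0.7195 / (0.7973 + 0.7195)
= 1.1473 / 1.5168
= 0.7564
As percentage: 75.6%

75.6


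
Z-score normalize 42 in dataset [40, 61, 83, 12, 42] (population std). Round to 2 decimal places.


Mean = (40 + 61 + 83 + 12 + 42) / 5 = 47.6
Variance = sum((x_i - mean)^2) / n = 557.84
Std = sqrt(557.84) = 23.6186
Z = (x - mean) / std
= (42 - 47.6) / 23.6186
= -5.6 / 23.6186
= -0.24

-0.24


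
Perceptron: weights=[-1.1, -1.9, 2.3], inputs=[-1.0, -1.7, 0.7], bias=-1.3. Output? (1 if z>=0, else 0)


z = w . x + b
= -1.1*-1.0 + -1.9*-1.7 + 2.3*0.7 + -1.3
= 1.1 + 3.23 + 1.61 + -1.3
= 5.94 + -1.3
= 4.64
Since z = 4.64 >= 0, output = 1

1


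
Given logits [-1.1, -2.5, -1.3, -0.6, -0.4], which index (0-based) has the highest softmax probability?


Softmax is a monotonic transformation, so it preserves the argmax.
We need to find the index of the maximum logit.
Index 0: -1.1
Index 1: -2.5
Index 2: -1.3
Index 3: -0.6
Index 4: -0.4
Maximum logit = -0.4 at index 4

4


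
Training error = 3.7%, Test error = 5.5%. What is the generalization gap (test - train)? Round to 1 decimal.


Generalization gap = test_error - train_error
= 5.5 - 3.7
= 1.8%
A small gap suggests good generalization.

1.8


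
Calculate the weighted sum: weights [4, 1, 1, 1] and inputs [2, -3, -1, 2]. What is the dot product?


Element-wise products:
4 * 2 = 8
1 * -3 = -3
1 * -1 = -1
1 * 2 = 2
Sum = 8 + -3 + -1 + 2
= 6

6


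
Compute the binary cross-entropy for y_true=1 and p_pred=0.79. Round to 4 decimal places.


For y=1: Loss = -log(p)
= -log(0.79)
= -(-0.2357)
= 0.2357

0.2357


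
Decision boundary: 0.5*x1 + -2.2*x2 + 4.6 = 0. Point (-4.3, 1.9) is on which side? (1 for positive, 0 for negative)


Compute 0.5 * -4.3 + -2.2 * 1.9 + 4.6
= -2.15 + -4.18 + 4.6
= -1.73
Since -1.73 < 0, the point is on the negative side.

0


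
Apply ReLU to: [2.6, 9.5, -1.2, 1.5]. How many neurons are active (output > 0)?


ReLU(x) = max(0, x) for each element:
ReLU(2.6) = 2.6
ReLU(9.5) = 9.5
ReLU(-1.2) = 0
ReLU(1.5) = 1.5
Active neurons (>0): 3

3


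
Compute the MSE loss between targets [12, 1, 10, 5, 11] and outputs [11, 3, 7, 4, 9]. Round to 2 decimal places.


Differences: [1, -2, 3, 1, 2]
Squared errors: [1, 4, 9, 1, 4]
Sum of squared errors = 19
MSE = 19 / 5 = 3.80

3.80


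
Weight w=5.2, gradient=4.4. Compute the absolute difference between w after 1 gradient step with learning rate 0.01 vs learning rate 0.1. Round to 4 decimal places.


With lr=0.01: w_new = 5.2 - 0.01 * 4.4 = 5.156
With lr=0.1: w_new = 5.2 - 0.1 * 4.4 = 4.76
Absolute difference = |5.156 - 4.76|
= 0.3960

0.3960


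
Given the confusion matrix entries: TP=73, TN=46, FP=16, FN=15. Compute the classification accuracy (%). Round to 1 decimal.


Accuracy = (TP + TN) / (TP + TN + FP + FN) * 100
= (73 + 46) / (73 + 46 + 16 + 15)
= 119 / 150
= 0.7933
= 79.3%

79.3


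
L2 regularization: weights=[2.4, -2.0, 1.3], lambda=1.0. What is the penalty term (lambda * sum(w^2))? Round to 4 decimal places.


Squaring each weight:
2.4^2 = 5.76
(-2.0)^2 = 4.0
1.3^2 = 1.69
Sum of squares = 11.45
Penalty = 1.0 * 11.45 = 11.4500

11.4500


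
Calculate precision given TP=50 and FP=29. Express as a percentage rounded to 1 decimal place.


Precision = TP / (TP + FP) * 100
= 50 / (50 + 29)
= 50 / 79
= 0.6329
= 63.3%

63.3


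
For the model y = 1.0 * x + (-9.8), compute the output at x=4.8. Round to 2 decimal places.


y = 1.0 * 4.8 + (-9.8)
= 4.8 + (-9.8)
= -5.00

-5.00


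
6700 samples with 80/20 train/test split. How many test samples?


Train samples = 6700 * 80% = 5360
Test samples = 6700 - 5360
= 1340

1340


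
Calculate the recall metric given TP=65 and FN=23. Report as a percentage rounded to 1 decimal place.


Recall = TP / (TP + FN) * 100
= 65 / (65 + 23)
= 65 / 88
= 0.7386
= 73.9%

73.9


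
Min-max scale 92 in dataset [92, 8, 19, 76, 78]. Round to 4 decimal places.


Min = 8, Max = 92
Range = 92 - 8 = 84
Scaled = (x - min) / (max - min)
= (92 - 8) / 84
= 84 / 84
= 1.0000

1.0000


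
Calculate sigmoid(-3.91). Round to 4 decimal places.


sigmoid(z) = 1 / (1 + exp(-z))
exp(-(-3.91)) = exp(3.91) = 49.899
1 + 49.899 = 50.899
1 / 50.899 = 0.0196

0.0196


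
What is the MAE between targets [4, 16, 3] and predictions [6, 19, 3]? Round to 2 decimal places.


Absolute errors: [2, 3, 0]
Sum of absolute errors = 5
MAE = 5 / 3 = 1.67

1.67


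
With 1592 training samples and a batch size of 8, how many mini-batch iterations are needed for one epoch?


Iterations per epoch = dataset_size / batch_size
= 1592 / 8
= 199

199


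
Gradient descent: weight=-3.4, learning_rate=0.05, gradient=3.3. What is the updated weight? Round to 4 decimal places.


w_new = w_old - lr * gradient
= -3.4 - 0.05 * 3.3
= -3.4 - (0.165)
= -3.5650

-3.5650


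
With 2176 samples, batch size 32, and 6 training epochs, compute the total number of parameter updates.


Iterations per epoch = 2176 / 32 = 68
Total updates = iterations_per_epoch * epochs
= 68 * 6
= 408

408


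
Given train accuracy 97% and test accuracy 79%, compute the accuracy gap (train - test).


Gap = train_accuracy - test_accuracy
= 97 - 79
= 18%
This gap suggests the model is overfitting.

18


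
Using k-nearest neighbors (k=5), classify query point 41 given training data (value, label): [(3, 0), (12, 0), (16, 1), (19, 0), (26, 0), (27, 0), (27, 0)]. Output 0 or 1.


Distances from query 41:
Point 27 (class 0): distance = 14
Point 27 (class 0): distance = 14
Point 26 (class 0): distance = 15
Point 19 (class 0): distance = 22
Point 16 (class 1): distance = 25
K=5 nearest neighbors: classes = [0, 0, 0, 0, 1]
Votes for class 1: 1 / 5
Majority vote => class 0

0


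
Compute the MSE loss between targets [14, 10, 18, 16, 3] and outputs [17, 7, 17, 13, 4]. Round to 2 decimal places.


Differences: [-3, 3, 1, 3, -1]
Squared errors: [9, 9, 1, 9, 1]
Sum of squared errors = 29
MSE = 29 / 5 = 5.80

5.80


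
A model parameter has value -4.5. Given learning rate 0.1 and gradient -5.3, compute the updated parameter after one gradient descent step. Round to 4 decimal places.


w_new = w_old - lr * gradient
= -4.5 - 0.1 * -5.3
= -4.5 - (-0.53)
= -3.9700

-3.9700


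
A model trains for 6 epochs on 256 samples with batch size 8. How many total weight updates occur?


Iterations per epoch = 256 / 8 = 32
Total updates = iterations_per_epoch * epochs
= 32 * 6
= 192

192


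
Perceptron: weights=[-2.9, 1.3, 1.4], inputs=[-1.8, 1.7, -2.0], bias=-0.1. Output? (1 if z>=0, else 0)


z = w . x + b
= -2.9*-1.8 + 1.3*1.7 + 1.4*-2.0 + -0.1
= 5.22 + 2.21 + -2.8 + -0.1
= 4.63 + -0.1
= 4.53
Since z = 4.53 >= 0, output = 1

1


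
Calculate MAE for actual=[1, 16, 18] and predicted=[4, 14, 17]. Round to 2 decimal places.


Absolute errors: [3, 2, 1]
Sum of absolute errors = 6
MAE = 6 / 3 = 2.00

2.00


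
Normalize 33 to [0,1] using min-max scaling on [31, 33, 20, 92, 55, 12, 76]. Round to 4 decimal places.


Min = 12, Max = 92
Range = 92 - 12 = 80
Scaled = (x - min) / (max - min)
= (33 - 12) / 80
= 21 / 80
= 0.2625

0.2625
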